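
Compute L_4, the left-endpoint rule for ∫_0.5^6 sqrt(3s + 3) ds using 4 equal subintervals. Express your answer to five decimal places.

Δs = (6 − 0.5)/4 = 1.375.
Left endpoints: 0.5, 1.875, 3.25, 4.625.
f(0.5) ≈ 2.12132, f(1.875) ≈ 2.93684, f(3.25) ≈ 3.57071, f(4.625) ≈ 4.10792.
Sum = Δs · [f(0.5) + f(1.875) + f(3.25) + f(4.625)].
Sum ≈ 17.51308.

17.51308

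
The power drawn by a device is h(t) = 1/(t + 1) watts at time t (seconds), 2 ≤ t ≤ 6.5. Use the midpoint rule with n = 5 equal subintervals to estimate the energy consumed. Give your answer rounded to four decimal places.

Δt = (6.5 − 2)/5 = 0.9.
Midpoints: 2.45, 3.35, 4.25, 5.15, 6.05.
h(2.45) = 20/69, h(3.35) = 20/87, h(4.25) = 4/21, h(5.15) = 20/123, h(6.05) = 20/141.
Sum = Δt · [h(2.45) + h(3.35) + h(4.25) + h(5.15) + h(6.05)].
Sum ≈ 0.9132.

0.9132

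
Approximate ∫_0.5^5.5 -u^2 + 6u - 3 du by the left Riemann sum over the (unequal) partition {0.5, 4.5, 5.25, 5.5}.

2.046875

Subinterval widths: 4, 0.75, 0.25.
Left endpoints: 0.5, 4.5, 5.25.
f(0.5) = -0.25, f(4.5) = 3.75, f(5.25) = 0.9375.
Sum = Σ Δu_i · f(u_i).
Sum = 2.046875.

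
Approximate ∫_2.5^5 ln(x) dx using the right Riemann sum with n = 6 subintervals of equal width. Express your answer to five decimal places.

3.39798

Δx = (5 − 2.5)/6 = 5/12.
Right endpoints: 35/12, 10/3, 3.75, 25/6, 55/12, 5.
f(35/12) ≈ 1.07044, f(10/3) ≈ 1.20397, f(3.75) ≈ 1.32176, f(25/6) ≈ 1.42712, f(55/12) ≈ 1.52243, f(5) ≈ 1.60944.
Sum = Δx · [f(35/12) + f(10/3) + f(3.75) + ...].
Sum ≈ 3.39798.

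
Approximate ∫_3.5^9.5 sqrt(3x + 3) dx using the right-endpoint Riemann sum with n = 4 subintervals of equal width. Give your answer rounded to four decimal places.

Δx = (9.5 − 3.5)/4 = 1.5.
Right endpoints: 5, 6.5, 8, 9.5.
f(5) ≈ 4.2426, f(6.5) ≈ 4.7434, f(8) ≈ 5.1962, f(9.5) ≈ 5.6125.
Sum = Δx · [f(5) + f(6.5) + f(8) + f(9.5)].
Sum ≈ 29.6920.

29.6920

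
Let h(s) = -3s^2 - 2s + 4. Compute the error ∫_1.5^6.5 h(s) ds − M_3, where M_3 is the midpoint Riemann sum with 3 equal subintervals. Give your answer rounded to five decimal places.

-3.47222

Exact integral: ∫_1.5^6.5 h(s) ds = -291.25.
M_3 ≈ -287.7777778.
Error ≈ -291.25 − (-287.7777778) ≈ -3.47222.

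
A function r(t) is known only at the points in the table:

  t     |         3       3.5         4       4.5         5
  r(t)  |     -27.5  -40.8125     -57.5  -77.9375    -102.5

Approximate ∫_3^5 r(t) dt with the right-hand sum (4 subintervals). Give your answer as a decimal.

Δt = 0.5.
Sum = 0.5·[(-40.8125) + (-57.5) + (-77.9375) + (-102.5)] = -139.375.

-139.375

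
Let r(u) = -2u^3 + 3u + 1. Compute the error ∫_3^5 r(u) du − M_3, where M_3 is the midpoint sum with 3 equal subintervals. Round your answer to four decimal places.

-1.7778

Exact integral: ∫_3^5 r(u) du = -246.
M_3 ≈ -244.222222.
Error ≈ -246 − (-244.222222) ≈ -1.7778.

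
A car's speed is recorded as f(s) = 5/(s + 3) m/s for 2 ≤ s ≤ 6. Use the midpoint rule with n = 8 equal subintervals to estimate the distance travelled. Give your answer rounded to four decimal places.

2.9375

Δs = (6 − 2)/8 = 0.5.
Midpoints: 2.25, 2.75, 3.25, 3.75, 4.25, 4.75, 5.25, 5.75.
f(2.25) = 20/21, f(2.75) = 20/23, f(3.25) = 0.8, f(3.75) = 20/27, f(4.25) = 20/29, f(4.75) = 20/31, f(5.25) = 20/33, f(5.75) = 4/7.
Sum = Δs · [f(2.25) + f(2.75) + f(3.25) + ...].
Sum ≈ 2.9375.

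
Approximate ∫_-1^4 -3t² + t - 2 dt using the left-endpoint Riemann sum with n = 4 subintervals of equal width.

Δt = (4 − (-1))/4 = 1.25.
Left endpoints: -1, 0.25, 1.5, 2.75.
f(-1) = -6, f(0.25) = -1.9375, f(1.5) = -7.25, f(2.75) = -21.9375.
Sum = Δt · [f(-1) + f(0.25) + f(1.5) + f(2.75)].
Sum = -46.40625.

-46.40625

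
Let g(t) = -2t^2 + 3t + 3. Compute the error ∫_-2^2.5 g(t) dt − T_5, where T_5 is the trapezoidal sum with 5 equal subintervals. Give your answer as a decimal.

Exact integral: ∫_-2^2.5 g(t) dt = 1.125.
T_5 = -0.09.
Error = 1.125 − (-0.09) = 1.215.

1.215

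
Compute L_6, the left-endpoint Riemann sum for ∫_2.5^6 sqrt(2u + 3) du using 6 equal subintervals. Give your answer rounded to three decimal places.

11.515

Δu = (6 − 2.5)/6 = 7/12.
Left endpoints: 2.5, 37/12, 11/3, 4.25, 29/6, 65/12.
f(2.5) ≈ 2.828, f(37/12) ≈ 3.028, f(11/3) ≈ 3.215, f(4.25) ≈ 3.391, f(29/6) ≈ 3.559, f(65/12) ≈ 3.719.
Sum = Δu · [f(2.5) + f(37/12) + f(11/3) + ...].
Sum ≈ 11.515.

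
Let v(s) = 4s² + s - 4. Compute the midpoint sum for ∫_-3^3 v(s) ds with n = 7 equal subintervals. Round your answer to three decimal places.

46.531

Δs = (3 − (-3))/7 = 6/7.
Midpoints: -18/7, -12/7, -6/7, 0, 6/7, 12/7, 18/7.
v(-18/7) = 974/49, v(-12/7) = 296/49, v(-6/7) = -94/49, v(0) = -4, v(6/7) = -10/49, v(12/7) = 464/49, v(18/7) = 1226/49.
Sum = Δs · [v(-18/7) + v(-12/7) + v(-6/7) + ...].
Sum ≈ 46.531.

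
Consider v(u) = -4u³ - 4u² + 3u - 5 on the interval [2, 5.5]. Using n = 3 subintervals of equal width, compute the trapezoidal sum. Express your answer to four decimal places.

-1127.2593

Δu = (5.5 − 2)/3 = 7/6.
v(2) = -47, v(19/6) = -4391/27, v(13/3) = -10600/27, v(5.5) = -775.
T_3 = (Δu/2)·[v(u_0) + 2v(u_1) + 2v(u_2) + v(u_3)].
Sum ≈ -1127.2593.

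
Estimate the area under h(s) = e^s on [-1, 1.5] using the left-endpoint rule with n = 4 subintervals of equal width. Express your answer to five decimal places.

2.96129

Δs = (1.5 − (-1))/4 = 0.625.
Left endpoints: -1, -0.375, 0.25, 0.875.
h(-1) ≈ 0.36788, h(-0.375) ≈ 0.68729, h(0.25) ≈ 1.28403, h(0.875) ≈ 2.39888.
Sum = Δs · [h(-1) + h(-0.375) + h(0.25) + h(0.875)].
Sum ≈ 2.96129.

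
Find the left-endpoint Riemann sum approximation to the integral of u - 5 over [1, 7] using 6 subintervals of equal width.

Δu = (7 − 1)/6 = 1.
Left endpoints: 1, 2, 3, 4, 5, 6.
f(1) = -4, f(2) = -3, f(3) = -2, f(4) = -1, f(5) = 0, f(6) = 1.
Sum = Δu · [f(1) + f(2) + f(3) + ...].
Sum = -9.

-9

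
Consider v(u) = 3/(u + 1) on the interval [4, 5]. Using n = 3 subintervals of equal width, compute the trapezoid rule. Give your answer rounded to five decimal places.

0.54730

Δu = (5 − 4)/3 = 1/3.
v(4) = 0.6, v(13/3) = 0.5625, v(14/3) = 9/17, v(5) = 0.5.
T_3 = (Δu/2)·[v(u_0) + 2v(u_1) + 2v(u_2) + v(u_3)].
Sum ≈ 0.54730.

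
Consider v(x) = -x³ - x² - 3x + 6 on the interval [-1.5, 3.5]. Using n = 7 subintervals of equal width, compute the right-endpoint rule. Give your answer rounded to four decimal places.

Δx = (3.5 − (-1.5))/7 = 5/7.
Right endpoints: -11/14, -1/14, 9/14, 19/14, 29/14, 39/14, 3.5.
v(-11/14) = 22569/2744, v(-1/14) = 17039/2744, v(9/14) = 9309/2744, v(19/14) = -6621/2744, v(29/14) = -36751/2744, v(39/14) = -87081/2744, v(3.5) = -59.625.
Sum = Δx · [v(-11/14) + v(-1/14) + v(9/14) + ...].
Sum ≈ -63.8138.

-63.8138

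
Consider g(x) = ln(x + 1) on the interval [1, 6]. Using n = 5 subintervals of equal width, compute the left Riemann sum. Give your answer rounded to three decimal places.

Δx = (6 − 1)/5 = 1.
Left endpoints: 1, 2, 3, 4, 5.
g(1) ≈ 0.693, g(2) ≈ 1.099, g(3) ≈ 1.386, g(4) ≈ 1.609, g(5) ≈ 1.792.
Sum = Δx · [g(1) + g(2) + g(3) + g(4) + g(5)].
Sum ≈ 6.579.

6.579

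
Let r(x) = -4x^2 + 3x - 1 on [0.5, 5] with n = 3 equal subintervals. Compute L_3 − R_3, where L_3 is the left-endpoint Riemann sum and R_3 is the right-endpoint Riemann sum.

L_3 = -76.5.
R_3 = -204.75.
L_3 − R_3 = 128.25.

128.25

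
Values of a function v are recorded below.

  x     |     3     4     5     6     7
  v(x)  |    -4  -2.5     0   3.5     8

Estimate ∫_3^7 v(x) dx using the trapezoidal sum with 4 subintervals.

Δx = 1.
T_4 = (1/2)·[(-4) + 2·(-2.5) + 2·0 + 2·3.5 + 8] = 3.

3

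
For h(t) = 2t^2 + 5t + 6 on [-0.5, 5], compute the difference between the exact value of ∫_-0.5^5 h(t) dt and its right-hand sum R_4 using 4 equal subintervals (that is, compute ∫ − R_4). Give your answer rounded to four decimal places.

-56.4036

Exact integral: ∫_-0.5^5 h(t) dt ≈ 178.291667.
R_4 = 234.6953125.
Error ≈ 178.291667 − 234.6953125 ≈ -56.4036.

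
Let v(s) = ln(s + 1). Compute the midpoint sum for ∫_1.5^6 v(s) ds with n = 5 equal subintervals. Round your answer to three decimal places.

6.839

Δs = (6 − 1.5)/5 = 0.9.
Midpoints: 1.95, 2.85, 3.75, 4.65, 5.55.
v(1.95) ≈ 1.082, v(2.85) ≈ 1.348, v(3.75) ≈ 1.558, v(4.65) ≈ 1.732, v(5.55) ≈ 1.879.
Sum = Δs · [v(1.95) + v(2.85) + v(3.75) + v(4.65) + v(5.55)].
Sum ≈ 6.839.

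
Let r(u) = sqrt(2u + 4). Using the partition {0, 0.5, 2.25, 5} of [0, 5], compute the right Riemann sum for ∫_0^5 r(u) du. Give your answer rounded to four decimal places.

Subinterval widths: 0.5, 1.75, 2.75.
Right endpoints: 0.5, 2.25, 5.
r(0.5) ≈ 2.2361, r(2.25) ≈ 2.9155, r(5) ≈ 3.7417.
Sum = Σ Δu_i · r(u_i).
Sum ≈ 16.5097.

16.5097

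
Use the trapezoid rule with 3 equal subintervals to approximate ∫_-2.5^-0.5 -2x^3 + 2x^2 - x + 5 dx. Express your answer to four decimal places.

Δx = (-0.5 − (-2.5))/3 = 2/3.
f(-2.5) = 51.25, f(-11/6) = 2795/108, f(-7/6) = 1303/108, f(-0.5) = 6.25.
T_3 = (Δx/2)·[f(x_0) + 2f(x_1) + 2f(x_2) + f(x_3)].
Sum ≈ 44.4630.

44.4630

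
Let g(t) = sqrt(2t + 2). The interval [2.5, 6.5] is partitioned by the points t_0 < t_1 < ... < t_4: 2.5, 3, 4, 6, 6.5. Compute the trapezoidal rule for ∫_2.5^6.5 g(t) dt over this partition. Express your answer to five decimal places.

13.17149

Subinterval widths: 0.5, 1, 2, 0.5.
g(2.5) ≈ 2.64575, g(3) ≈ 2.82843, g(4) ≈ 3.16228, g(6) ≈ 3.74166, g(6.5) ≈ 3.87298.
On each subinterval the trapezoid contributes (Δt_i/2)·[g(t_{i-1}) + g(t_i)].
Sum ≈ 13.17149.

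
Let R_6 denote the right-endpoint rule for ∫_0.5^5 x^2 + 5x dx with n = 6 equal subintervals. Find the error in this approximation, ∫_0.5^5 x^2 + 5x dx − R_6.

Exact integral: ∫_0.5^5 f(x) dx = 103.5.
R_6 = 121.640625.
Error = 103.5 − 121.640625 = -18.140625.

-18.140625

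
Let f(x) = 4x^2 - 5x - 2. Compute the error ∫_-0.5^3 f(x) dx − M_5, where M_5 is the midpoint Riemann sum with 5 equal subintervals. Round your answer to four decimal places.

Exact integral: ∫_-0.5^3 f(x) dx ≈ 7.291667.
M_5 = 6.72.
Error ≈ 7.291667 − 6.72 ≈ 0.5717.

0.5717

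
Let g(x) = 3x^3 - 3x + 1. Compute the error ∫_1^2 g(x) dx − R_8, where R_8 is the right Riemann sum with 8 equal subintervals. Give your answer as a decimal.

Exact integral: ∫_1^2 g(x) dx = 7.75.
R_8 = 8.91015625.
Error = 7.75 − 8.91015625 = -1.16015625.

-1.16015625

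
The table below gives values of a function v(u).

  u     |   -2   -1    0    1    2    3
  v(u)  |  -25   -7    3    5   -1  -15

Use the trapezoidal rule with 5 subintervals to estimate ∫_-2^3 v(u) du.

-20

Δu = 1.
T_5 = (1/2)·[(-25) + 2·(-7) + 2·3 + 2·5 + 2·(-1) + (-15)] = -20.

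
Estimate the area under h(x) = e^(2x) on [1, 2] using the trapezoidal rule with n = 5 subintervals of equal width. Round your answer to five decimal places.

23.91844

Δx = (2 − 1)/5 = 0.2.
h(1) ≈ 7.38906, h(1.2) ≈ 11.02318, h(1.4) ≈ 16.44465, h(1.6) ≈ 24.53253, h(1.8) ≈ 36.59823, h(2) ≈ 54.59815.
T_5 = (Δx/2)·[h(x_0) + 2h(x_1) + ... + 2h(x_{4}) + h(x_5)].
Sum ≈ 23.91844.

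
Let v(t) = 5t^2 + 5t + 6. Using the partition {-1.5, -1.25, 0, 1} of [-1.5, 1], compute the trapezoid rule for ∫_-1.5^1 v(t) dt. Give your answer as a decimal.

21.640625

Subinterval widths: 0.25, 1.25, 1.
v(-1.5) = 9.75, v(-1.25) = 7.5625, v(0) = 6, v(1) = 16.
On each subinterval the trapezoid contributes (Δt_i/2)·[v(t_{i-1}) + v(t_i)].
Sum = 21.640625.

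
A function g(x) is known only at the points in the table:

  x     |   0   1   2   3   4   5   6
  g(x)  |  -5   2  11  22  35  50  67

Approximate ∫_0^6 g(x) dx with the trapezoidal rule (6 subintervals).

151

Δx = 1.
T_6 = (1/2)·[(-5) + 2·2 + 2·11 + 2·22 + 2·35 + 2·50 + 67] = 151.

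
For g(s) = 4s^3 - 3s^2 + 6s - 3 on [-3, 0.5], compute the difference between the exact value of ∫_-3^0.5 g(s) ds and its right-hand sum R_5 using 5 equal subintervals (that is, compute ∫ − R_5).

-49.3675

Exact integral: ∫_-3^0.5 g(s) ds = -144.8125.
R_5 = -95.445.
Error = -144.8125 − (-95.445) = -49.3675.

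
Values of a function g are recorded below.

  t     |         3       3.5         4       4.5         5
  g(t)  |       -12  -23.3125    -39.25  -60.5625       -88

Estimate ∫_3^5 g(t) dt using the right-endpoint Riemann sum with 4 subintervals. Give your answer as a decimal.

Δt = 0.5.
Sum = 0.5·[(-23.3125) + (-39.25) + (-60.5625) + (-88)] = -105.5625.

-105.5625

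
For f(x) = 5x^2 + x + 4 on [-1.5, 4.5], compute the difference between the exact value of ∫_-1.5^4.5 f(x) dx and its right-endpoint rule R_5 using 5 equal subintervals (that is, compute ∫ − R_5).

-64.8

Exact integral: ∫_-1.5^4.5 f(x) dx = 190.5.
R_5 = 255.3.
Error = 190.5 − 255.3 = -64.8.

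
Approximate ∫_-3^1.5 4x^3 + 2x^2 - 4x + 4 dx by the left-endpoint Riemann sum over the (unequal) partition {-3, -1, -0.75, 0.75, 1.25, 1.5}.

-132.453125

Subinterval widths: 2, 0.25, 1.5, 0.5, 0.25.
Left endpoints: -3, -1, -0.75, 0.75, 1.25.
f(-3) = -74, f(-1) = 6, f(-0.75) = 6.4375, f(0.75) = 3.8125, f(1.25) = 9.9375.
Sum = Σ Δx_i · f(x_i).
Sum = -132.453125.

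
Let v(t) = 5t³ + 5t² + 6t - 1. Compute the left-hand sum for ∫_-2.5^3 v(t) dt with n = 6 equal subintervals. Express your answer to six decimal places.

13.843895

Δt = (3 − (-2.5))/6 = 11/12.
Left endpoints: -2.5, -19/12, -2/3, 0.25, 7/6, 25/12.
v(-2.5) = -62.875, v(-19/12) = -30779/1728, v(-2/3) = -115/27, v(0.25) = 0.890625, v(7/6) = 4481/216, v(25/12) = 135497/1728.
Sum = Δt · [v(-2.5) + v(-19/12) + v(-2/3) + ...].
Sum ≈ 13.843895.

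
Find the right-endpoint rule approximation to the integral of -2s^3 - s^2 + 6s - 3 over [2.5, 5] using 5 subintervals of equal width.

Δs = (5 − 2.5)/5 = 0.5.
Right endpoints: 3, 3.5, 4, 4.5, 5.
f(3) = -48, f(3.5) = -80, f(4) = -123, f(4.5) = -178.5, f(5) = -248.
Sum = Δs · [f(3) + f(3.5) + f(4) + f(4.5) + f(5)].
Sum = -338.75.

-338.75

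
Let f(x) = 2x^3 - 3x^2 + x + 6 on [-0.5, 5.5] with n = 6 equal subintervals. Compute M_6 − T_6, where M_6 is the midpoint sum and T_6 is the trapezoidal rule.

M_6 = 336.
T_6 = 354.
M_6 − T_6 = -18.

-18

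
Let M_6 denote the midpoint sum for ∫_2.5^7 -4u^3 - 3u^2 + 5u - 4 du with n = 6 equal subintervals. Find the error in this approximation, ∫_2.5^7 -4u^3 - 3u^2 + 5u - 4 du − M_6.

-12.65625

Exact integral: ∫_2.5^7 f(u) du = -2600.4375.
M_6 = -2587.78125.
Error = -2600.4375 − (-2587.78125) = -12.65625.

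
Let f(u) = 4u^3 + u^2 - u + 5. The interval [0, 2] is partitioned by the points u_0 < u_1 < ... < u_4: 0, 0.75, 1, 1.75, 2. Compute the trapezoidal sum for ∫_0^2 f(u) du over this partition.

28.375

Subinterval widths: 0.75, 0.25, 0.75, 0.25.
f(0) = 5, f(0.75) = 6.5, f(1) = 9, f(1.75) = 27.75, f(2) = 39.
On each subinterval the trapezoid contributes (Δu_i/2)·[f(u_{i-1}) + f(u_i)].
Sum = 28.375.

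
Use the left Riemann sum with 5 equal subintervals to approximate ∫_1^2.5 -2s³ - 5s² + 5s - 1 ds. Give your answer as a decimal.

-24.93

Δs = (2.5 − 1)/5 = 0.3.
Left endpoints: 1, 1.3, 1.6, 1.9, 2.2.
f(1) = -3, f(1.3) = -7.344, f(1.6) = -13.992, f(1.9) = -23.268, f(2.2) = -35.496.
Sum = Δs · [f(1) + f(1.3) + f(1.6) + f(1.9) + f(2.2)].
Sum = -24.93.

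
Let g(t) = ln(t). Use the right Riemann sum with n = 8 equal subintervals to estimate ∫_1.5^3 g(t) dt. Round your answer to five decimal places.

1.25165

Δt = (3 − 1.5)/8 = 0.1875.
Right endpoints: 1.6875, 1.875, 2.0625, 2.25, 2.4375, 2.625, 2.8125, 3.
g(1.6875) ≈ 0.52325, g(1.875) ≈ 0.62861, g(2.0625) ≈ 0.72392, g(2.25) ≈ 0.81093, g(2.4375) ≈ 0.89097, g(2.625) ≈ 0.96508, g(2.8125) ≈ 1.03407, g(3) ≈ 1.09861.
Sum = Δt · [g(1.6875) + g(1.875) + g(2.0625) + ...].
Sum ≈ 1.25165.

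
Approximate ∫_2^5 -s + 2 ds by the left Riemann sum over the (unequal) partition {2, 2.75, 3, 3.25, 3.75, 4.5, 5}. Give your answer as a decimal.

-3.625

Subinterval widths: 0.75, 0.25, 0.25, 0.5, 0.75, 0.5.
Left endpoints: 2, 2.75, 3, 3.25, 3.75, 4.5.
f(2) = 0, f(2.75) = -0.75, f(3) = -1, f(3.25) = -1.25, f(3.75) = -1.75, f(4.5) = -2.5.
Sum = Σ Δs_i · f(s_i).
Sum = -3.625.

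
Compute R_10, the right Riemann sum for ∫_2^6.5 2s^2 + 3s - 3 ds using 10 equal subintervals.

Δs = (6.5 − 2)/10 = 0.45.
Right endpoints: 2.45, 2.9, 3.35, 3.8, 4.25, 4.7, 5.15, 5.6, 6.05, 6.5.
f(2.45) = 16.355, f(2.9) = 22.52, f(3.35) = 29.495, f(3.8) = 37.28, f(4.25) = 45.875, f(4.7) = 55.28, f(5.15) = 65.495, f(5.6) = 76.52, f(6.05) = 88.355, f(6.5) = 101.
Sum = Δs · [f(2.45) + f(2.9) + f(3.35) + ...].
Sum = 242.17875.

242.17875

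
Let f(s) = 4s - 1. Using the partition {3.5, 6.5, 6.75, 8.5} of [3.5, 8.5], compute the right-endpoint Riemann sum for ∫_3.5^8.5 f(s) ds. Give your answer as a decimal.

Subinterval widths: 3, 0.25, 1.75.
Right endpoints: 6.5, 6.75, 8.5.
f(6.5) = 25, f(6.75) = 26, f(8.5) = 33.
Sum = Σ Δs_i · f(s_i).
Sum = 139.25.

139.25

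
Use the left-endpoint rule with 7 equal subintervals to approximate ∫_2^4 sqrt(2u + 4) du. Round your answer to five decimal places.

6.22268

Δu = (4 − 2)/7 = 2/7.
Left endpoints: 2, 16/7, 18/7, 20/7, 22/7, 24/7, 26/7.
f(2) ≈ 2.82843, f(16/7) ≈ 2.92770, f(18/7) ≈ 3.02372, f(20/7) ≈ 3.11677, f(22/7) ≈ 3.20713, f(24/7) ≈ 3.29502, f(26/7) ≈ 3.38062.
Sum = Δu · [f(2) + f(16/7) + f(18/7) + ...].
Sum ≈ 6.22268.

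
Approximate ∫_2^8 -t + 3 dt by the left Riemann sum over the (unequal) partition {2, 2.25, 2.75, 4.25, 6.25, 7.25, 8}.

Subinterval widths: 0.25, 0.5, 1.5, 2, 1, 0.75.
Left endpoints: 2, 2.25, 2.75, 4.25, 6.25, 7.25.
f(2) = 1, f(2.25) = 0.75, f(2.75) = 0.25, f(4.25) = -1.25, f(6.25) = -3.25, f(7.25) = -4.25.
Sum = Σ Δt_i · f(t_i).
Sum = -7.9375.

-7.9375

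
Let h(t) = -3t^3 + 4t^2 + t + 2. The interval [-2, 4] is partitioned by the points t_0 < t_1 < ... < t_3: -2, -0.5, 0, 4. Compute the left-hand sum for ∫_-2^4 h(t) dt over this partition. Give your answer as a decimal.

Subinterval widths: 1.5, 0.5, 4.
Left endpoints: -2, -0.5, 0.
h(-2) = 40, h(-0.5) = 2.875, h(0) = 2.
Sum = Σ Δt_i · h(t_i).
Sum = 69.4375.

69.4375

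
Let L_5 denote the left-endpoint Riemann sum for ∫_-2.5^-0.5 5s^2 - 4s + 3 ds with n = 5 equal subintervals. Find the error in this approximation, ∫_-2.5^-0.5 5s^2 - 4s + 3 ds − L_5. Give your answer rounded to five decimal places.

Exact integral: ∫_-2.5^-0.5 f(s) ds ≈ 43.8333333.
L_5 = 51.7.
Error ≈ 43.8333333 − 51.7 ≈ -7.86667.

-7.86667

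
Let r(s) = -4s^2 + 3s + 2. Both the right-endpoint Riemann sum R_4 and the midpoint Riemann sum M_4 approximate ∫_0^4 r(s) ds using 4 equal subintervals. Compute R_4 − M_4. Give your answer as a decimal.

-30

R_4 = -82.
M_4 = -52.
R_4 − M_4 = -30.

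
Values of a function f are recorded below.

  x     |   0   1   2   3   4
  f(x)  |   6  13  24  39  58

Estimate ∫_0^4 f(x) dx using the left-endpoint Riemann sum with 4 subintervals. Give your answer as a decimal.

82

Δx = 1.
Sum = 1·[6 + 13 + 24 + 39] = 82.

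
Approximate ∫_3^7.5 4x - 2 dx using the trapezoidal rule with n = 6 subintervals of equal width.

Δx = (7.5 − 3)/6 = 0.75.
f(3) = 10, f(3.75) = 13, f(4.5) = 16, f(5.25) = 19, f(6) = 22, f(6.75) = 25, f(7.5) = 28.
T_6 = (Δx/2)·[f(x_0) + 2f(x_1) + ... + 2f(x_{5}) + f(x_6)].
Sum = 85.5.

85.5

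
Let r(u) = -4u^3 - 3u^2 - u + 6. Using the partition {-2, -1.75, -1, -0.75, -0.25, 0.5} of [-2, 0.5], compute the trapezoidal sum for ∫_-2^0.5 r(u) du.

25.453125

Subinterval widths: 0.25, 0.75, 0.25, 0.5, 0.75.
r(-2) = 28, r(-1.75) = 20, r(-1) = 8, r(-0.75) = 6.75, r(-0.25) = 6.125, r(0.5) = 4.25.
On each subinterval the trapezoid contributes (Δu_i/2)·[r(u_{i-1}) + r(u_i)].
Sum = 25.453125.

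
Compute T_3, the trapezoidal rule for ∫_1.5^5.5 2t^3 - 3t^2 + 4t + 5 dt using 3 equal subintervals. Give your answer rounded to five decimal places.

389.33333

Δt = (5.5 − 1.5)/3 = 4/3.
f(1.5) = 11, f(17/6) = 1019/27, f(25/6) = 3085/27, f(5.5) = 269.
T_3 = (Δt/2)·[f(t_0) + 2f(t_1) + 2f(t_2) + f(t_3)].
Sum ≈ 389.33333.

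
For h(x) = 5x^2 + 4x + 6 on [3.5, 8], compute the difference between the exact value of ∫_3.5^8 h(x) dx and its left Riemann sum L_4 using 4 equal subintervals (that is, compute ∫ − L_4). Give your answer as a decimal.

Exact integral: ∫_3.5^8 h(x) dx = 912.375.
L_4 = 761.44921875.
Error = 912.375 − 761.44921875 = 150.92578125.

150.92578125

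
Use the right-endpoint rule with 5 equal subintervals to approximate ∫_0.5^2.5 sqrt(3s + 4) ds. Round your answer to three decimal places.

Δs = (2.5 − 0.5)/5 = 0.4.
Right endpoints: 0.9, 1.3, 1.7, 2.1, 2.5.
f(0.9) ≈ 2.588, f(1.3) ≈ 2.811, f(1.7) ≈ 3.017, f(2.1) ≈ 3.209, f(2.5) ≈ 3.391.
Sum = Δs · [f(0.9) + f(1.3) + f(1.7) + f(2.1) + f(2.5)].
Sum ≈ 6.007.

6.007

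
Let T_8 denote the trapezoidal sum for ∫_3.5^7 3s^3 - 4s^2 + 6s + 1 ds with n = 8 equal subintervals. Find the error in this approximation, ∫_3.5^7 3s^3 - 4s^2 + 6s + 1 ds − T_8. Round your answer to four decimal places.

Exact integral: ∫_3.5^7 f(s) ds ≈ 1401.786458.
T_8 ≈ 1406.615479.
Error ≈ 1401.786458 − 1406.615479 ≈ -4.8290.

-4.8290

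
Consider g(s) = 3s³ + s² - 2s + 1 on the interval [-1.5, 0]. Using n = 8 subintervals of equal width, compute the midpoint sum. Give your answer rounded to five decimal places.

1.10339

Δs = (0 − (-1.5))/8 = 0.1875.
Midpoints: -1.40625, -1.21875, -1.03125, -0.84375, -0.65625, -0.46875, -0.28125, -0.09375.
g(-1.40625) = -83647/32768, g(-1.21875) = -16645/32768, g(-1.03125) = 27389/32768, g(-0.84375) = 52343/32768, g(-0.65625) = 62105/32768, g(-0.46875) = 60563/32768, g(-0.28125) = 51605/32768, g(-0.09375) = 39119/32768.
Sum = Δs · [g(-1.40625) + g(-1.21875) + g(-1.03125) + ...].
Sum ≈ 1.10339.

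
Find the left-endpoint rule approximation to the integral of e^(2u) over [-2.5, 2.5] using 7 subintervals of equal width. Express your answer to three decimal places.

33.411

Δu = (2.5 − (-2.5))/7 = 5/7.
Left endpoints: -2.5, -25/14, -15/14, -5/14, 5/14, 15/14, 25/14.
f(-2.5) ≈ 0.007, f(-25/14) ≈ 0.028, f(-15/14) ≈ 0.117, f(-5/14) ≈ 0.490, f(5/14) ≈ 2.043, f(15/14) ≈ 8.524, f(25/14) ≈ 35.567.
Sum = Δu · [f(-2.5) + f(-25/14) + f(-15/14) + ...].
Sum ≈ 33.411.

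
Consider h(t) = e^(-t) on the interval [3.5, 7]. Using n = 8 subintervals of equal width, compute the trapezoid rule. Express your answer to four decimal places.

Δt = (7 − 3.5)/8 = 0.4375.
h(3.5) ≈ 0.0302, h(3.9375) ≈ 0.0195, h(4.375) ≈ 0.0126, h(4.8125) ≈ 0.0081, h(5.25) ≈ 0.0052, h(5.6875) ≈ 0.0034, h(6.125) ≈ 0.0022, h(6.5625) ≈ 0.0014, h(7) ≈ 0.0009.
T_8 = (Δt/2)·[h(t_0) + 2h(t_1) + ... + 2h(t_{7}) + h(t_8)].
Sum ≈ 0.0298.

0.0298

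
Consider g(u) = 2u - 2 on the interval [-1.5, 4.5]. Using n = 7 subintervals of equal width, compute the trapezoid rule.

Δu = (4.5 − (-1.5))/7 = 6/7.
g(-1.5) = -5, g(-9/14) = -23/7, g(3/14) = -11/7, g(15/14) = 1/7, g(27/14) = 13/7, g(39/14) = 25/7, g(51/14) = 37/7, g(4.5) = 7.
T_7 = (Δu/2)·[g(u_0) + 2g(u_1) + ... + 2g(u_{6}) + g(u_7)].
Sum = 6.

6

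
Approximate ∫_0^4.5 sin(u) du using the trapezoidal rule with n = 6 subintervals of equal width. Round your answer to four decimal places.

1.1535

Δu = (4.5 − 0)/6 = 0.75.
f(0) ≈ 0.0000, f(0.75) ≈ 0.6816, f(1.5) ≈ 0.9975, f(2.25) ≈ 0.7781, f(3) ≈ 0.1411, f(3.75) ≈ -0.5716, f(4.5) ≈ -0.9775.
T_6 = (Δu/2)·[f(u_0) + 2f(u_1) + ... + 2f(u_{5}) + f(u_6)].
Sum ≈ 1.1535.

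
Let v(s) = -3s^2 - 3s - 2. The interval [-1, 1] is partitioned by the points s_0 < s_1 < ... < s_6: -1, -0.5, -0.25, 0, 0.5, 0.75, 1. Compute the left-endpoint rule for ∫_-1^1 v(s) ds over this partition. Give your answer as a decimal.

Subinterval widths: 0.5, 0.25, 0.25, 0.5, 0.25, 0.25.
Left endpoints: -1, -0.5, -0.25, 0, 0.5, 0.75.
v(-1) = -2, v(-0.5) = -1.25, v(-0.25) = -1.4375, v(0) = -2, v(0.5) = -4.25, v(0.75) = -5.9375.
Sum = Σ Δs_i · v(s_i).
Sum = -5.21875.

-5.21875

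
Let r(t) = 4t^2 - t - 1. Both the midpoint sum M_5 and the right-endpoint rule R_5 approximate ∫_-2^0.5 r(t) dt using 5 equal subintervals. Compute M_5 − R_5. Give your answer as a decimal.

M_5 = 10.
R_5 = 6.25.
M_5 − R_5 = 3.75.

3.75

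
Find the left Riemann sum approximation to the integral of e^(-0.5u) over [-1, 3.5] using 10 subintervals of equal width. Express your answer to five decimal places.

3.29419

Δu = (3.5 − (-1))/10 = 0.45.
Left endpoints: -1, -0.55, -0.1, 0.35, 0.8, 1.25, 1.7, 2.15, 2.6, 3.05.
f(-1) ≈ 1.64872, f(-0.55) ≈ 1.31653, f(-0.1) ≈ 1.05127, f(0.35) ≈ 0.83946, f(0.8) ≈ 0.67032, f(1.25) ≈ 0.53526, f(1.7) ≈ 0.42741, f(2.15) ≈ 0.34130, f(2.6) ≈ 0.27253, f(3.05) ≈ 0.21762.
Sum = Δu · [f(-1) + f(-0.55) + f(-0.1) + ...].
Sum ≈ 3.29419.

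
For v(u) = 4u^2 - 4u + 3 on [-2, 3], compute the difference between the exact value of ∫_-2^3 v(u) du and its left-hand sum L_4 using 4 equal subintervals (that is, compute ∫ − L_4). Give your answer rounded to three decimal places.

-5.208

Exact integral: ∫_-2^3 v(u) du ≈ 51.66667.
L_4 = 56.875.
Error ≈ 51.66667 − 56.875 ≈ -5.208.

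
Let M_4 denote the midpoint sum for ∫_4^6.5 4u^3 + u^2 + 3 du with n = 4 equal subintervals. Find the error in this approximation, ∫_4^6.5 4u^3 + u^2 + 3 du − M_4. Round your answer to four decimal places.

5.2083

Exact integral: ∫_4^6.5 f(u) du ≈ 1606.770833.
M_4 = 1601.5625.
Error ≈ 1606.770833 − 1601.5625 ≈ 5.2083.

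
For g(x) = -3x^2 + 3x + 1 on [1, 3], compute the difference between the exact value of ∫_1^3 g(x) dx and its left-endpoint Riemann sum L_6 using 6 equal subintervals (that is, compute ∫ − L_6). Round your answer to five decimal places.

-2.88889

Exact integral: ∫_1^3 g(x) dx = -12.
L_6 ≈ -9.1111111.
Error ≈ -12 − (-9.1111111) ≈ -2.88889.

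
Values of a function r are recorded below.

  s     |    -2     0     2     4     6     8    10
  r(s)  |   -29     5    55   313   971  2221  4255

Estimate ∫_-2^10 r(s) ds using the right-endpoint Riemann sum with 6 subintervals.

15640

Δs = 2.
Sum = 2·[5 + 55 + 313 + 971 + 2221 + 4255] = 15640.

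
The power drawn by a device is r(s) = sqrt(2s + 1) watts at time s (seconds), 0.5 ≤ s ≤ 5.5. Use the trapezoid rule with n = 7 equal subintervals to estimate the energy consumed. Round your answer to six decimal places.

12.895980

Δs = (5.5 − 0.5)/7 = 5/7.
r(0.5) ≈ 1.414214, r(17/14) ≈ 1.851640, r(27/14) ≈ 2.203893, r(37/14) ≈ 2.507133, r(47/14) ≈ 2.777460, r(57/14) ≈ 3.023716, r(67/14) ≈ 3.251373, r(5.5) ≈ 3.464102.
T_7 = (Δs/2)·[r(s_0) + 2r(s_1) + ... + 2r(s_{6}) + r(s_7)].
Sum ≈ 12.895980.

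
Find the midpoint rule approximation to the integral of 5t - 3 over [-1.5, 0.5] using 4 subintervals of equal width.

Δt = (0.5 − (-1.5))/4 = 0.5.
Midpoints: -1.25, -0.75, -0.25, 0.25.
f(-1.25) = -9.25, f(-0.75) = -6.75, f(-0.25) = -4.25, f(0.25) = -1.75.
Sum = Δt · [f(-1.25) + f(-0.75) + f(-0.25) + f(0.25)].
Sum = -11.

-11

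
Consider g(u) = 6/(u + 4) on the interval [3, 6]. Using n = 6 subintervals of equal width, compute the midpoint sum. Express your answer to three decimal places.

Δu = (6 − 3)/6 = 0.5.
Midpoints: 3.25, 3.75, 4.25, 4.75, 5.25, 5.75.
g(3.25) = 24/29, g(3.75) = 24/31, g(4.25) = 8/11, g(4.75) = 24/35, g(5.25) = 24/37, g(5.75) = 8/13.
Sum = Δu · [g(3.25) + g(3.75) + g(4.25) + ...].
Sum ≈ 2.139.

2.139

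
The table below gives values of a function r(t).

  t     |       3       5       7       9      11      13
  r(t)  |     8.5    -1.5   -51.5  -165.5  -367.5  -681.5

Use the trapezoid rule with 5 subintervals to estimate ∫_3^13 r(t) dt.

-1845

Δt = 2.
T_5 = (2/2)·[8.5 + 2·(-1.5) + 2·(-51.5) + 2·(-165.5) + 2·(-367.5) + (-681.5)] = -1845.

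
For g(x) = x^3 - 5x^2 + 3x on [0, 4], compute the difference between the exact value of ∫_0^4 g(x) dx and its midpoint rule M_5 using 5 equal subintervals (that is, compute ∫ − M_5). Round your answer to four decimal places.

0.2133

Exact integral: ∫_0^4 g(x) dx ≈ -18.666667.
M_5 = -18.88.
Error ≈ -18.666667 − (-18.88) ≈ 0.2133.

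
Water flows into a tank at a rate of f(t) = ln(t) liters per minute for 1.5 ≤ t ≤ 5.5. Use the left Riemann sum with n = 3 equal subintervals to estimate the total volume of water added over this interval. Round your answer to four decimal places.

3.8320

Δt = (5.5 − 1.5)/3 = 4/3.
Left endpoints: 1.5, 17/6, 25/6.
f(1.5) ≈ 0.4055, f(17/6) ≈ 1.0415, f(25/6) ≈ 1.4271.
Sum = Δt · [f(1.5) + f(17/6) + f(25/6)].
Sum ≈ 3.8320.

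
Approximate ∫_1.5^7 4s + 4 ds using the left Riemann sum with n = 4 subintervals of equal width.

100.375

Δs = (7 − 1.5)/4 = 1.375.
Left endpoints: 1.5, 2.875, 4.25, 5.625.
f(1.5) = 10, f(2.875) = 15.5, f(4.25) = 21, f(5.625) = 26.5.
Sum = Δs · [f(1.5) + f(2.875) + f(4.25) + f(5.625)].
Sum = 100.375.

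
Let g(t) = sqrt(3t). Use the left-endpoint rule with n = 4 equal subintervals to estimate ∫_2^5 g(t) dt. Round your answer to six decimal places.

9.099642

Δt = (5 − 2)/4 = 0.75.
Left endpoints: 2, 2.75, 3.5, 4.25.
g(2) ≈ 2.449490, g(2.75) ≈ 2.872281, g(3.5) ≈ 3.240370, g(4.25) ≈ 3.570714.
Sum = Δt · [g(2) + g(2.75) + g(3.5) + g(4.25)].
Sum ≈ 9.099642.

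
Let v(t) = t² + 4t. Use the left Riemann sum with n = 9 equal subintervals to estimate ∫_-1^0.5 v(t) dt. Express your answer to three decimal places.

Δt = (0.5 − (-1))/9 = 1/6.
Left endpoints: -1, -5/6, -2/3, -0.5, -1/3, -1/6, 0, 1/6, 1/3.
v(-1) = -3, v(-5/6) = -95/36, v(-2/3) = -20/9, v(-0.5) = -1.75, v(-1/3) = -11/9, v(-1/6) = -23/36, v(0) = 0, v(1/6) = 25/36, v(1/3) = 13/9.
Sum = Δt · [v(-1) + v(-5/6) + v(-2/3) + ...].
Sum ≈ -1.556.

-1.556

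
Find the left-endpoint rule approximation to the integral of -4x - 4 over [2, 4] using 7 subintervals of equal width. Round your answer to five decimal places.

-30.85714

Δx = (4 − 2)/7 = 2/7.
Left endpoints: 2, 16/7, 18/7, 20/7, 22/7, 24/7, 26/7.
f(2) = -12, f(16/7) = -92/7, f(18/7) = -100/7, f(20/7) = -108/7, f(22/7) = -116/7, f(24/7) = -124/7, f(26/7) = -132/7.
Sum = Δx · [f(2) + f(16/7) + f(18/7) + ...].
Sum ≈ -30.85714.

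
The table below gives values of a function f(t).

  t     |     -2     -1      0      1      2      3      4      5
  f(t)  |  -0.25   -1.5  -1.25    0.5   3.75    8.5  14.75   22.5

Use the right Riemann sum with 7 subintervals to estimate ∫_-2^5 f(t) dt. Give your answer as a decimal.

Δt = 1.
Sum = 1·[(-1.5) + (-1.25) + 0.5 + 3.75 + 8.5 + 14.75 + 22.5] = 47.25.

47.25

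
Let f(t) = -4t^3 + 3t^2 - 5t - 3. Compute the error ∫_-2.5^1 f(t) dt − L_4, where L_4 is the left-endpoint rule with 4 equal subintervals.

-49

Exact integral: ∫_-2.5^1 f(t) dt = 57.3125.
L_4 = 106.3125.
Error = 57.3125 − 106.3125 = -49.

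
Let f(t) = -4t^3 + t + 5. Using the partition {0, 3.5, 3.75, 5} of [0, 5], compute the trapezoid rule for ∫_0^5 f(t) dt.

Subinterval widths: 3.5, 0.25, 1.25.
f(0) = 5, f(3.5) = -163, f(3.75) = -202.1875, f(5) = -490.
On each subinterval the trapezoid contributes (Δt_i/2)·[f(t_{i-1}) + f(t_i)].
Sum = -754.765625.

-754.765625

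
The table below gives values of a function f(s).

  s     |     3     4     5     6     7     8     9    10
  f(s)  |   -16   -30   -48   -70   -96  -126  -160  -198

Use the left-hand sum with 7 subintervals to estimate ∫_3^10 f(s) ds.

-546

Δs = 1.
Sum = 1·[(-16) + (-30) + (-48) + (-70) + (-96) + (-126) + (-160)] = -546.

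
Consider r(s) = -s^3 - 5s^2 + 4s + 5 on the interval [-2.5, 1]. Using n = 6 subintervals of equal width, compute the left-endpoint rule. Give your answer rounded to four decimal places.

Δs = (1 − (-2.5))/6 = 7/12.
Left endpoints: -2.5, -23/12, -4/3, -0.75, -1/6, 5/12.
r(-2.5) = -20.625, r(-23/12) = -24181/1728, r(-4/3) = -185/27, r(-0.75) = -0.390625, r(-1/6) = 907/216, r(5/12) = 9895/1728.
Sum = Δs · [r(-2.5) + r(-23/12) + r(-4/3) + ...].
Sum ≈ -18.6292.

-18.6292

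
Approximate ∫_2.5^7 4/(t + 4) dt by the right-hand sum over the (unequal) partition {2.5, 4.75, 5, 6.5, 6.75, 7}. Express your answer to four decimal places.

1.8950

Subinterval widths: 2.25, 0.25, 1.5, 0.25, 0.25.
Right endpoints: 4.75, 5, 6.5, 6.75, 7.
f(4.75) = 16/35, f(5) = 4/9, f(6.5) = 8/21, f(6.75) = 16/43, f(7) = 4/11.
Sum = Σ Δt_i · f(t_i).
Sum ≈ 1.8950.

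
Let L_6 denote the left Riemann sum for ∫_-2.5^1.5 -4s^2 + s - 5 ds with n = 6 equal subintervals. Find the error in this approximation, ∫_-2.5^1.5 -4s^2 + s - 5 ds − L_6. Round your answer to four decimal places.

Exact integral: ∫_-2.5^1.5 f(s) ds ≈ -47.333333.
L_6 ≈ -55.185185.
Error ≈ -47.333333 − (-55.185185) ≈ 7.8519.

7.8519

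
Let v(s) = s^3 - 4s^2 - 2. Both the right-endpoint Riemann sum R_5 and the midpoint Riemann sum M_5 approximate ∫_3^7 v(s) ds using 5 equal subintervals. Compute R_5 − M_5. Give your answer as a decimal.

R_5 = 217.76.
M_5 = 148.32.
R_5 − M_5 = 69.44.

69.44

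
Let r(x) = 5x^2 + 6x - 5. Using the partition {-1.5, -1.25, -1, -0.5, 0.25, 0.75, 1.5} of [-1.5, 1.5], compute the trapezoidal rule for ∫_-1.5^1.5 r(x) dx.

Subinterval widths: 0.25, 0.25, 0.5, 0.75, 0.5, 0.75.
r(-1.5) = -2.75, r(-1.25) = -4.6875, r(-1) = -6, r(-0.5) = -6.75, r(0.25) = -3.1875, r(0.75) = 2.3125, r(1.5) = 15.25.
On each subinterval the trapezoid contributes (Δx_i/2)·[r(x_{i-1}) + r(x_i)].
Sum = -2.8125.

-2.8125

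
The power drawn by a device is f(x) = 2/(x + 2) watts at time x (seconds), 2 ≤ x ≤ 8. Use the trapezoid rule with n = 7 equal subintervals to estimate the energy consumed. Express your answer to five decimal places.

1.83898

Δx = (8 − 2)/7 = 6/7.
f(2) = 0.5, f(20/7) = 7/17, f(26/7) = 0.35, f(32/7) = 7/23, f(38/7) = 7/26, f(44/7) = 7/29, f(50/7) = 0.21875, f(8) = 0.2.
T_7 = (Δx/2)·[f(x_0) + 2f(x_1) + ... + 2f(x_{6}) + f(x_7)].
Sum ≈ 1.83898.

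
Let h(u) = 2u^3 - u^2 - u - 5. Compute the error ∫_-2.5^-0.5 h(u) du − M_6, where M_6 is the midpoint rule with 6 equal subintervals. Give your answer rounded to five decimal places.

Exact integral: ∫_-2.5^-0.5 h(u) du ≈ -31.6666667.
M_6 ≈ -31.4814815.
Error ≈ -31.6666667 − (-31.4814815) ≈ -0.18519.

-0.18519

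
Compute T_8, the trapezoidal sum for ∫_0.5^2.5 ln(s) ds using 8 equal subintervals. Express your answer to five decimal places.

Δs = (2.5 − 0.5)/8 = 0.25.
f(0.5) ≈ -0.69315, f(0.75) ≈ -0.28768, f(1) ≈ 0.00000, f(1.25) ≈ 0.22314, f(1.5) ≈ 0.40547, f(1.75) ≈ 0.55962, f(2) ≈ 0.69315, f(2.25) ≈ 0.81093, f(2.5) ≈ 0.91629.
T_8 = (Δs/2)·[f(s_0) + 2f(s_1) + ... + 2f(s_{7}) + f(s_8)].
Sum ≈ 0.62905.

0.62905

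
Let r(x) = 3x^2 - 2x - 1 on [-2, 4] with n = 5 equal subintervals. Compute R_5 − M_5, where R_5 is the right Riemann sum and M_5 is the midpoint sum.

R_5 = 72.72.
M_5 = 51.84.
R_5 − M_5 = 20.88.

20.88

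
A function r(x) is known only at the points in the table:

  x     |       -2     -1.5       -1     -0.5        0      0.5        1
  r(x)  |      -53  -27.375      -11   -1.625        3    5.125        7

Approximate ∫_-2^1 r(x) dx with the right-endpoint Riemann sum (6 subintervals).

Δx = 0.5.
Sum = 0.5·[(-27.375) + (-11) + (-1.625) + 3 + 5.125 + 7] = -12.4375.

-12.4375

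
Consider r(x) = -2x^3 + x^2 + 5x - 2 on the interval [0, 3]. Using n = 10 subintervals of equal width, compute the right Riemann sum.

Δx = (3 − 0)/10 = 0.3.
Right endpoints: 0.3, 0.6, 0.9, 1.2, 1.5, 1.8, 2.1, 2.4, 2.7, 3.
r(0.3) = -0.464, r(0.6) = 0.928, r(0.9) = 1.852, r(1.2) = 1.984, r(1.5) = 1, r(1.8) = -1.424, r(2.1) = -5.612, r(2.4) = -11.888, r(2.7) = -20.576, r(3) = -32.
Sum = Δx · [r(0.3) + r(0.6) + r(0.9) + ...].
Sum = -19.86.

-19.86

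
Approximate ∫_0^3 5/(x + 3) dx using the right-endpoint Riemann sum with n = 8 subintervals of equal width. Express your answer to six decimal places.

3.314359

Δx = (3 − 0)/8 = 0.375.
Right endpoints: 0.375, 0.75, 1.125, 1.5, 1.875, 2.25, 2.625, 3.
f(0.375) = 40/27, f(0.75) = 4/3, f(1.125) = 40/33, f(1.5) = 10/9, f(1.875) = 40/39, f(2.25) = 20/21, f(2.625) = 8/9, f(3) = 5/6.
Sum = Δx · [f(0.375) + f(0.75) + f(1.125) + ...].
Sum ≈ 3.314359.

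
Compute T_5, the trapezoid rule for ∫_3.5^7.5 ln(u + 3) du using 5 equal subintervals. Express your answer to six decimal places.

Δu = (7.5 − 3.5)/5 = 0.8.
f(3.5) ≈ 1.871802, f(4.3) ≈ 1.987874, f(5.1) ≈ 2.091864, f(5.9) ≈ 2.186051, f(6.7) ≈ 2.272126, f(7.5) ≈ 2.351375.
T_5 = (Δu/2)·[f(u_0) + 2f(u_1) + ... + 2f(u_{4}) + f(u_5)].
Sum ≈ 8.519603.

8.519603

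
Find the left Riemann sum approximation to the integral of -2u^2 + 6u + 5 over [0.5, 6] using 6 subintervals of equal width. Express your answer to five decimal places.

6.93866

Δu = (6 − 0.5)/6 = 11/12.
Left endpoints: 0.5, 17/12, 7/3, 3.25, 25/6, 61/12.
f(0.5) = 7.5, f(17/12) = 683/72, f(7/3) = 73/9, f(3.25) = 3.375, f(25/6) = -85/18, f(61/12) = -1165/72.
Sum = Δu · [f(0.5) + f(17/12) + f(7/3) + ...].
Sum ≈ 6.93866.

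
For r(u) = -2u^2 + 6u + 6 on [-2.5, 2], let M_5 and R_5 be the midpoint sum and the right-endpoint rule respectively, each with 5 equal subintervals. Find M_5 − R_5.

-12.3525

M_5 = 5.1075.
R_5 = 17.46.
M_5 − R_5 = -12.3525.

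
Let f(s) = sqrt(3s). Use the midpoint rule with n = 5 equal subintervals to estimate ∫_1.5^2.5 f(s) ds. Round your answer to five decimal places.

Δs = (2.5 − 1.5)/5 = 0.2.
Midpoints: 1.6, 1.8, 2, 2.2, 2.4.
f(1.6) ≈ 2.19089, f(1.8) ≈ 2.32379, f(2) ≈ 2.44949, f(2.2) ≈ 2.56905, f(2.4) ≈ 2.68328.
Sum = Δs · [f(1.6) + f(1.8) + f(2) + f(2.2) + f(2.4)].
Sum ≈ 2.44330.

2.44330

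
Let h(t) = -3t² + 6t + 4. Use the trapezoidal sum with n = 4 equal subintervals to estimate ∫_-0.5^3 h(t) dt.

Δt = (3 − (-0.5))/4 = 0.875.
h(-0.5) = 0.25, h(0.375) = 5.828125, h(1.25) = 6.8125, h(2.125) = 3.203125, h(3) = -5.
T_4 = (Δt/2)·[h(t_0) + 2h(t_1) + 2h(t_2) + 2h(t_3) + h(t_4)].
Sum = 11.78515625.

11.78515625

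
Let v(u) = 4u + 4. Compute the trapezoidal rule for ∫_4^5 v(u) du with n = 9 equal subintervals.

Δu = (5 − 4)/9 = 1/9.
v(4) = 20, v(37/9) = 184/9, v(38/9) = 188/9, v(13/3) = 64/3, v(40/9) = 196/9, v(41/9) = 200/9, v(14/3) = 68/3, v(43/9) = 208/9, v(44/9) = 212/9, v(5) = 24.
T_9 = (Δu/2)·[v(u_0) + 2v(u_1) + ... + 2v(u_{8}) + v(u_9)].
Sum = 22.

22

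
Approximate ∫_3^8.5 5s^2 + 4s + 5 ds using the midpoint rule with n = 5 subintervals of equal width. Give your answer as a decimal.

Δs = (8.5 − 3)/5 = 1.1.
Midpoints: 3.55, 4.65, 5.75, 6.85, 7.95.
f(3.55) = 82.2125, f(4.65) = 131.7125, f(5.75) = 193.3125, f(6.85) = 267.0125, f(7.95) = 352.8125.
Sum = Δs · [f(3.55) + f(4.65) + f(5.75) + f(6.85) + f(7.95)].
Sum = 1129.76875.

1129.76875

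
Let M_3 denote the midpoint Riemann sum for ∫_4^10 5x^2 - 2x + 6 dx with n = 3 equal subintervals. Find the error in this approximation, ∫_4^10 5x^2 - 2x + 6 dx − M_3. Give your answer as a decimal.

Exact integral: ∫_4^10 f(x) dx = 1512.
M_3 = 1502.
Error = 1512 − 1502 = 10.

10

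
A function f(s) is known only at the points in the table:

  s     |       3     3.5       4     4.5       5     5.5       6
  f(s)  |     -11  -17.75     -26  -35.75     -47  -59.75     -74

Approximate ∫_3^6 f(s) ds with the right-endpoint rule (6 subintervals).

Δs = 0.5.
Sum = 0.5·[(-17.75) + (-26) + (-35.75) + (-47) + (-59.75) + (-74)] = -130.125.

-130.125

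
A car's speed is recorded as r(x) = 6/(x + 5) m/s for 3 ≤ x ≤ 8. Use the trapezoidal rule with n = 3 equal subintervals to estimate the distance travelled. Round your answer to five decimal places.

2.92645

Δx = (8 − 3)/3 = 5/3.
r(3) = 0.75, r(14/3) = 18/29, r(19/3) = 9/17, r(8) = 6/13.
T_3 = (Δx/2)·[r(x_0) + 2r(x_1) + 2r(x_2) + r(x_3)].
Sum ≈ 2.92645.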